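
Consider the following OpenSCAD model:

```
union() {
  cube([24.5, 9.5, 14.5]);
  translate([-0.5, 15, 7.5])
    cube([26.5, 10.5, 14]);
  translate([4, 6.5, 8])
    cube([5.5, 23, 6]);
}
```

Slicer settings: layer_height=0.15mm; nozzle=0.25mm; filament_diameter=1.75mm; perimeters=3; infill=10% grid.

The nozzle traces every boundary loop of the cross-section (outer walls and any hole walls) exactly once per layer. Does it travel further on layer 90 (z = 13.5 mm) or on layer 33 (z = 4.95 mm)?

layer 90 (z = 13.5 mm)

Layer 90 (z = 13.5): the cube (footprint 24.5×9.5) is included at this height (perimeter 68.00 mm); the cube at (-0.5, 15) (footprint 26.5×10.5) is included at this height (perimeter 74.00 mm); the cube at (4, 6.5) is present — its section is the full 5.5×23 rectangle (perimeter 57.00 mm); Taking the union: the regions partially overlap (shared area 74.25 mm²), so the edge portions inside another operand are dropped and the merged outline is re-measured after clipping — boundary = 150.00 mm. So its perimeter = 150.00 mm. Layer 33 (z = 4.95): the cube is present — its section is the full 24.5×9.5 rectangle (perimeter 68.00 mm); the cube at (-0.5, 15) does not reach this height (z outside [7.5, 21.5]); the cube at (4, 6.5) is absent (z outside [8, 14]); Combining (union): only the 24.5×9.5 cube is present, so the union is just that shape — boundary = 68.00 mm. So its perimeter = 68.00 mm. Layer 90 is larger (150.00 vs 68.00 mm).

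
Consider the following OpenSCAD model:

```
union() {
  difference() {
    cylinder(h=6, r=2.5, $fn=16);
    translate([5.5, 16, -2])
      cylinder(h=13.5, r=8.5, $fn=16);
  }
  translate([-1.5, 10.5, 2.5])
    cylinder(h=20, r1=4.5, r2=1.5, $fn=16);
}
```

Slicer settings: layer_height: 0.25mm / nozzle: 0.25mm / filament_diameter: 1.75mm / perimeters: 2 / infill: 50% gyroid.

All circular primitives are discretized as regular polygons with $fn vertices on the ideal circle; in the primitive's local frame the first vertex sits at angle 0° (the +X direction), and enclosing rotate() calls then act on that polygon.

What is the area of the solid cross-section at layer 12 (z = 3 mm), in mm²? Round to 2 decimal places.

At z = 3 mm: the cylinder: section is a regular 16-gon, circumradius r=2.5 (area = (16/2)·2.500²·sin(360°/16) = 19.13 mm²); the cylinder at (5.5, 16): section is a regular 16-gon, circumradius r=8.5 (area = (16/2)·8.500²·sin(360°/16) = 221.19 mm²); Subtracting the remaining from the first: starting from the r=2.5 cylinder (19.13 mm²), the r=8.5 cylinder at (5.5, 16) misses the remaining region (no effect) — area = 19.13 mm²; the cone at (-1.5, 10.5) contributes a regular 16-gon of circumradius 4.425 (interpolated between r1=4.5 and r2=1.5 at t=0.025) (area = (16/2)·4.425²·sin(360°/16) = 59.95 mm²); Merging all regions: the 2 present regions are separate (no shared area or edge), so areas and boundary lengths simply add and each stays a separate island — area = 79.08 mm². Overall, the cross-section has 2 separate islands. Net area = 79.08 mm².

79.08 mm²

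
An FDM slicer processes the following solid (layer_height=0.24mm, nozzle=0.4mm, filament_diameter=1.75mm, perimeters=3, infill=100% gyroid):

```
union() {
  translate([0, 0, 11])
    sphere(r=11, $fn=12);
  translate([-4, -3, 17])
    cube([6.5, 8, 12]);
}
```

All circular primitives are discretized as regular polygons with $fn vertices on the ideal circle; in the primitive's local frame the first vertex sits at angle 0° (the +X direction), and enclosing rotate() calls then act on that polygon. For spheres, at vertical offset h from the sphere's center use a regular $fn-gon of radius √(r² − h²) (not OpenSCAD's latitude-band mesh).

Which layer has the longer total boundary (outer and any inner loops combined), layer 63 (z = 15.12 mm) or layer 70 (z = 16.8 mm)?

Layer 63 (z = 15.12): the r=11 sphere contributes a regular 12-gon of circumradius √(11²−4.12²) = 10.199 (perimeter = 2·12·10.199·sin(180°/12) = 63.35 mm); the cube at (-4, -3) is not intersected at this z (z outside [17, 29]); Combining (union): only the r=11 sphere is present, so the union is just that shape — boundary = 63.35 mm. So its perimeter = 63.35 mm. Layer 70 (z = 16.8): the r=11 sphere contributes a regular 12-gon of circumradius √(11²−5.8²) = 9.347 (perimeter = 2·12·9.347·sin(180°/12) = 58.06 mm); the cube at (-4, -3) is absent (z outside [17, 29]); Combining (union): only the r=11 sphere is present, so the union is just that shape — boundary = 58.06 mm. So its perimeter = 58.06 mm. Layer 63 is larger (63.35 vs 58.06 mm).

layer 63 (z = 15.12 mm)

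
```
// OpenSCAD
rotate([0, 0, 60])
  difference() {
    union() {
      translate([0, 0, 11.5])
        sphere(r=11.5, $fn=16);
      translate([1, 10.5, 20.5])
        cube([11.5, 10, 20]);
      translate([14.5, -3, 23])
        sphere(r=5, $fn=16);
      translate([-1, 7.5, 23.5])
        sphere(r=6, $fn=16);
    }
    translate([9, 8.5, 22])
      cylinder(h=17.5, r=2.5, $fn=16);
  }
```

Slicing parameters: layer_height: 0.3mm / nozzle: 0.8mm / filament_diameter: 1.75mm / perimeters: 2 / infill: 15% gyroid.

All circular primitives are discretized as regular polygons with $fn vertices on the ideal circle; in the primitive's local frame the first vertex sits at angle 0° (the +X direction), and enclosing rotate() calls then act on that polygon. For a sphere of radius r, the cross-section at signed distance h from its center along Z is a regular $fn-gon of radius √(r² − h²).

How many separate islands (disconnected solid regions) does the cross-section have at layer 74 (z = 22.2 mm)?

At z = 22.2 mm: the sphere: section is a regular 16-gon, circumradius = √(r²−h²) = √(11.5²−10.7²) = 4.214; the 11.5×10 cube at (1, 10.5) contributes its full rectangle; the r=5 sphere at (14.5, -3) contributes a regular 16-gon of circumradius √(5²−0.8²) = 4.936; the r=6 sphere at (-1, 7.5) slices to a regular 16-gon of circumradius 5.857 (√(r²−h²) with h=1.3 from center); Combining (union): the regions partially overlap (shared area 14.68 mm²), so overlapping operands fuse into one piece — 2 connected regions; the cylinder at (9, 8.5): section is a regular 16-gon, circumradius r=2.5; After the difference (first − rest): starting from that combined region, the r=2.5 cylinder at (9, 8.5) partially overlaps it — only the 0.92 mm² overlap (of its 19.13 mm²) is removed, clipping the outline — 2 connected regions; (whole slice rotated 60° about Z — lengths, areas and connectivity unchanged). Overall, the cross-section has 2 separate islands. Island count = 2.

2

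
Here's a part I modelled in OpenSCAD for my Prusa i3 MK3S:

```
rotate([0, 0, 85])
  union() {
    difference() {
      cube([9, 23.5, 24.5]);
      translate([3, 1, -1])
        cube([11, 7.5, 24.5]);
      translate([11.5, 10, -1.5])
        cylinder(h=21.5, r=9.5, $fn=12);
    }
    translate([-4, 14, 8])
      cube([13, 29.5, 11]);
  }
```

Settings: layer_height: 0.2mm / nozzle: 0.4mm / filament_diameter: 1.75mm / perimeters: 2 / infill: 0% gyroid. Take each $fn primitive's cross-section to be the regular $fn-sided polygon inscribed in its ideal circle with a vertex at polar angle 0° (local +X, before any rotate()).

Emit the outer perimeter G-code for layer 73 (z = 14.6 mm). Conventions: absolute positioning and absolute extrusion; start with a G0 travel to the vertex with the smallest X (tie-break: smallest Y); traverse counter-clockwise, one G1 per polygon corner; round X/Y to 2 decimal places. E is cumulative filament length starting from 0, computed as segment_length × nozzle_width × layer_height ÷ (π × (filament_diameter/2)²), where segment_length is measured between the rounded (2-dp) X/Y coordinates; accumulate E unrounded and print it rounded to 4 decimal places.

G0 X-43.68 Y-0.19 Z14.60
G1 X-14.30 Y-2.76 E0.9809
G1 X-13.95 Y1.22 E1.1138
G1 X0.00 Y0.00 E1.5796
G1 X0.78 Y8.97 E1.8790
G1 X-0.21 Y9.05 E1.9121
G1 X-0.73 Y3.08 E2.1114
G1 X-5.98 Y3.53 E2.2866
G1 X-9.79 Y2.86 E2.4153
G1 X-13.68 Y4.28 E2.5530
G1 X-13.16 Y10.19 E2.7504
G1 X-42.55 Y12.76 E3.7316
G1 X-43.68 Y-0.19 E4.1640

At z = 14.6 mm: the cube (footprint 9×23.5) is included at this height; the cube at (3, 1) (footprint 11×7.5) is included at this height; the cylinder at (11.5, 10): section is a regular 12-gon, circumradius r=9.5; Subtracting the remaining from the first: starting from the 9×23.5 cube, the 11×7.5 cube at (3, 1) partially overlaps it — only the 45.00 mm² overlap (of its 82.50 mm²) is removed, clipping the outline; the r=9.5 cylinder at (11.5, 10) partially overlaps it — only the 55.64 mm² overlap (of its 270.75 mm²) is removed, clipping the outline — 1 connected region; the 13×29.5 cube at (-4, 14) contributes its full rectangle; Combining (union): the regions partially overlap (shared area 66.58 mm²), so overlapping operands fuse into one piece — 1 connected region; (whole slice rotated 85° about Z — lengths, areas and connectivity unchanged). The outline is a single polygon with 12 vertices. Extrusion per mm of travel: 0.4 × 0.2 / (π × 0.875²) = 0.033260. Accumulating E over each segment gives final E = 4.1640.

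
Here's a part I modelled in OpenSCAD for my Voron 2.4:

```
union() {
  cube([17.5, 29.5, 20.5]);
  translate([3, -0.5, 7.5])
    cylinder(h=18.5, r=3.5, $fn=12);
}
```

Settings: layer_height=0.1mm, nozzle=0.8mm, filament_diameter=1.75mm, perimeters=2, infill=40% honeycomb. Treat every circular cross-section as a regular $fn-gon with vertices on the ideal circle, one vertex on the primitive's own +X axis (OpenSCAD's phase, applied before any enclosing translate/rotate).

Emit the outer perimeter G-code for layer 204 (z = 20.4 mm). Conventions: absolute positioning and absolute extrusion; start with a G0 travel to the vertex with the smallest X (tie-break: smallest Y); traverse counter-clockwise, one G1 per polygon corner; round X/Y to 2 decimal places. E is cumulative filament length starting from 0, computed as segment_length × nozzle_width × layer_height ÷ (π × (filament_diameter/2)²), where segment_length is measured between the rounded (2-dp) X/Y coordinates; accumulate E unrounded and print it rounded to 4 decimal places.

G0 X-0.50 Y-0.50 Z20.40
G1 X-0.03 Y-2.25 E0.0603
G1 X1.25 Y-3.53 E0.1205
G1 X3.00 Y-4.00 E0.1807
G1 X4.75 Y-3.53 E0.2410
G1 X6.03 Y-2.25 E0.3012
G1 X6.50 Y-0.50 E0.3615
G1 X6.37 Y0.00 E0.3787
G1 X17.50 Y0.00 E0.7489
G1 X17.50 Y29.50 E1.7300
G1 X0.00 Y29.50 E2.3121
G1 X0.00 Y1.28 E3.2507
G1 X-0.03 Y1.25 E3.2521
G1 X-0.50 Y-0.50 E3.3124

At z = 20.4 mm: the cube (footprint 17.5×29.5) is included at this height; the r=3.5 cylinder at (3, -0.5) gives a regular 12-gon of circumradius 3.5 (constant along its height); Combining (union): the regions partially overlap (shared area 14.69 mm²), so overlapping operands fuse into one piece — 1 connected region. The outline is a single polygon with 13 vertices. Extrusion per mm of travel: 0.8 × 0.1 / (π × 0.875²) = 0.033260. Accumulating E over each segment gives final E = 3.3124.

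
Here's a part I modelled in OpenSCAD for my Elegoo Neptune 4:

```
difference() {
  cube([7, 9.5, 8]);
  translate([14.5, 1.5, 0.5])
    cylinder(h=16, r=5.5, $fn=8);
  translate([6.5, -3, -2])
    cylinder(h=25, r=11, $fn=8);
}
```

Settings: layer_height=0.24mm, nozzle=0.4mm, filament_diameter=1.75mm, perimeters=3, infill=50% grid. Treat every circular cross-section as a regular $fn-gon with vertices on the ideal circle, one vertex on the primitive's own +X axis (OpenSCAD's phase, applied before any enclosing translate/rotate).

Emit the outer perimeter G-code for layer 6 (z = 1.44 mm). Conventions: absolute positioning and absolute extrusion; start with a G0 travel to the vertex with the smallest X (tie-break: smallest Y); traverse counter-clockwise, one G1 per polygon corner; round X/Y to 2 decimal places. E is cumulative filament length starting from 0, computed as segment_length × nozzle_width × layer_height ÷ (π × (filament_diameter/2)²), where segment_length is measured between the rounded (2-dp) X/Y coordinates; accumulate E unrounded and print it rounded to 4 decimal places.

At z = 1.44 mm: the cube is present — its section is the full 7×9.5 rectangle; the cylinder at (14.5, 1.5): section is a regular 8-gon, circumradius r=5.5; the cylinder at (6.5, -3): section is a regular 8-gon, circumradius r=11; After the difference (first − rest): starting from the 7×9.5 cube, the r=5.5 cylinder at (14.5, 1.5) misses the remaining region (no effect); the r=11 cylinder at (6.5, -3) partially overlaps it — only the 47.20 mm² overlap (of its 342.24 mm²) is removed, clipping the outline — 1 connected region. The outline is a single polygon with 5 vertices. Extrusion per mm of travel: 0.4 × 0.24 / (π × 0.875²) = 0.039912. Accumulating E over each segment gives final E = 0.8173.

G0 X0.00 Y5.31 Z1.44
G1 X6.50 Y8.00 E0.2808
G1 X7.00 Y7.79 E0.3024
G1 X7.00 Y9.50 E0.3707
G1 X0.00 Y9.50 E0.6500
G1 X0.00 Y5.31 E0.8173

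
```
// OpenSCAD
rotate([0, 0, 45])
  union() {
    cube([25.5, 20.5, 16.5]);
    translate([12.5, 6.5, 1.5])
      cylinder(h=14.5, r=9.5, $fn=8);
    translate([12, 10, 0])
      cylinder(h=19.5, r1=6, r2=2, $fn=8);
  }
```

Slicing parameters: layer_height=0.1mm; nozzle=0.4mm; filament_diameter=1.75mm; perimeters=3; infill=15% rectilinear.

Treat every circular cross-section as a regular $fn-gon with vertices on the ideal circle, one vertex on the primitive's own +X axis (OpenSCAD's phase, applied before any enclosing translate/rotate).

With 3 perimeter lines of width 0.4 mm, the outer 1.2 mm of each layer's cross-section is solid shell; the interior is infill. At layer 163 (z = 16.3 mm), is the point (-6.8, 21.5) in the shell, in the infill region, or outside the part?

At z = 16.3 mm: the 25.5×20.5 cube contributes its full rectangle; the cylinder at (12.5, 6.5) does not reach this height (z outside [1.5, 16]); the cone at (12, 10) (r1=6→r2=2) has section circumradius 2.656 here — a regular 8-gon; Merging all regions: the cone at (12, 10) lies entirely inside the 25.5×20.5 cube, so the union is just the 25.5×20.5 cube — 1 connected region; (whole slice rotated 45° about Z — lengths, areas and connectivity unchanged). Overall, the cross-section is a single solid region. Undo the 45° rotation: the query point maps to (10.394, 20.011) in the un-rotated model frame. The nearest boundary edge runs (0.00, 20.50)→(25.50, 20.50); distance from the point to it = 0.49 mm. The point is inside the cross-section, 0.49 mm from the nearest boundary — within the 1.2 mm shell band (3 × 0.4).

shell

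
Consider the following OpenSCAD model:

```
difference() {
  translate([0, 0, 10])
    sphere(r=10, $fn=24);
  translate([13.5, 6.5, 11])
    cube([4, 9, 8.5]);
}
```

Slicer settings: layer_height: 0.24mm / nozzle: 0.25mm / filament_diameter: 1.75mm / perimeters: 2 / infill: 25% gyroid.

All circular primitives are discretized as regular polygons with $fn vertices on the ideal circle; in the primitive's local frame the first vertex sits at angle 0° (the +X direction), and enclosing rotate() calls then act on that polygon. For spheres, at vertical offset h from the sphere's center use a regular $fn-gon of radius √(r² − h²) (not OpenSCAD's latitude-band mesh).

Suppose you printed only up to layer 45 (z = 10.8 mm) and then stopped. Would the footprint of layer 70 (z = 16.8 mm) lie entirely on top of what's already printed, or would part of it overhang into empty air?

Compare the two slices. At z = 10.8: the sphere: section is a regular 24-gon, circumradius = √(r²−h²) = √(10²−0.8²) = 9.968 (area = (24/2)·9.968²·sin(360°/24) = 308.60 mm²); the cube at (13.5, 6.5) is absent (z outside [11, 19.5]); Subtracting the remaining from the first: none of the subtracted shapes is present at this height, so the r=10 sphere is unchanged — area = 308.60 mm². At z = 16.8: the r=10 sphere slices to a regular 24-gon of circumradius 7.332 (√(r²−h²) with h=6.8 from center) (area = (24/2)·7.332²·sin(360°/24) = 166.97 mm²); the cube at (13.5, 6.5) (footprint 4×9) is included at this height (area 36.00 mm²); Subtracting the remaining from the first: starting from the r=10 sphere (166.97 mm²), the 4×9 cube at (13.5, 6.5) misses the remaining region (no effect) — area = 166.97 mm². Checking containment: the cross-section at z = 16.8 is a subset of the cross-section at z = 10.8.

entirely on top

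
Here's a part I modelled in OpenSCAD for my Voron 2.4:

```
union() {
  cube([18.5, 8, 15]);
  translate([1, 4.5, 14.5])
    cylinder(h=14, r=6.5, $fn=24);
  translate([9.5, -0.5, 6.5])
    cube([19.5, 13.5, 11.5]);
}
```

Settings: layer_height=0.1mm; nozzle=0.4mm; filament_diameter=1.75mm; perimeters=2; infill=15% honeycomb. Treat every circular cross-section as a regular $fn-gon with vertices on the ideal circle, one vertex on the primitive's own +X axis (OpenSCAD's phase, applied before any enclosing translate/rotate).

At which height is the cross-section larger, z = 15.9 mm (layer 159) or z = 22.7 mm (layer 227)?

Layer 159 (z = 15.9): the cube is not intersected at this z (z outside [0, 15]); the r=6.5 cylinder at (1, 4.5) contributes a regular 24-gon of circumradius 6.5 (area = (24/2)·6.500²·sin(360°/24) = 131.22 mm²); the cube at (9.5, -0.5) is present — its section is the full 19.5×13.5 rectangle (area 263.25 mm²); Merging all regions: the 2 present regions are separate (no shared area or edge), so areas and boundary lengths simply add and each stays a separate island — area = 394.47 mm². So its area = 394.47 mm². Layer 227 (z = 22.7): the cube is absent (z outside [0, 15]); the r=6.5 cylinder at (1, 4.5) gives a regular 24-gon of circumradius 6.5 (constant along its height) (area = (24/2)·6.500²·sin(360°/24) = 131.22 mm²); the cube at (9.5, -0.5) does not reach this height (z outside [6.5, 18]); Merging all regions: only the r=6.5 cylinder at (1, 4.5) is present, so the union is just that shape — area = 131.22 mm². So its area = 131.22 mm². Layer 159 is larger (394.47 vs 131.22 mm²).

layer 159 (z = 15.9 mm)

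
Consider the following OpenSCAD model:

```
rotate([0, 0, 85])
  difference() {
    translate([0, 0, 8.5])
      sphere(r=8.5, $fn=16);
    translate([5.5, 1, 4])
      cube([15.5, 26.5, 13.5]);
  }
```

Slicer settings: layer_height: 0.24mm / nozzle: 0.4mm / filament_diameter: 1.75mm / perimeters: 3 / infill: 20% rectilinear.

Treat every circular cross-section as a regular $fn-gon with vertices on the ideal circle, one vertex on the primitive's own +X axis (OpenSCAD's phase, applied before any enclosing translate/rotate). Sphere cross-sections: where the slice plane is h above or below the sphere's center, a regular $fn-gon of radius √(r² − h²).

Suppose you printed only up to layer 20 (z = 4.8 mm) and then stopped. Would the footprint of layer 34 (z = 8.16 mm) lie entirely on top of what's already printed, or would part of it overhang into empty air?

part overhangs

Compare the two slices. At z = 4.8: the r=8.5 sphere contributes a regular 16-gon of circumradius √(8.5²−3.7²) = 7.652 (area = (16/2)·7.652²·sin(360°/16) = 179.28 mm²); the cube at (5.5, 1) (footprint 15.5×26.5) is included at this height (area 410.75 mm²); Taking the first minus the rest: starting from the r=8.5 sphere (179.28 mm²), the 15.5×26.5 cube at (5.5, 1) partially overlaps it — only the 5.24 mm² overlap (of its 410.75 mm²) is removed, clipping the outline — area = 174.04 mm²; (rotated 85° about Z; rotation is an isometry so areas/perimeters/island counts are preserved). At z = 8.16: the sphere: section is a regular 16-gon, circumradius = √(r²−h²) = √(8.5²−0.34²) = 8.493 (area = (16/2)·8.493²·sin(360°/16) = 220.84 mm²); the cube at (5.5, 1) is present — its section is the full 15.5×26.5 rectangle (area 410.75 mm²); Taking the first minus the rest: starting from the r=8.5 sphere (220.84 mm²), the 15.5×26.5 cube at (5.5, 1) partially overlaps it — only the 9.80 mm² overlap (of its 410.75 mm²) is removed, clipping the outline — area = 211.04 mm²; (rotated 85° about Z; rotation is an isometry so areas/perimeters/island counts are preserved). Checking containment: at z = 8.16 the cross-section extends beyond the z = 4.8 cross-section by about 37.00 mm².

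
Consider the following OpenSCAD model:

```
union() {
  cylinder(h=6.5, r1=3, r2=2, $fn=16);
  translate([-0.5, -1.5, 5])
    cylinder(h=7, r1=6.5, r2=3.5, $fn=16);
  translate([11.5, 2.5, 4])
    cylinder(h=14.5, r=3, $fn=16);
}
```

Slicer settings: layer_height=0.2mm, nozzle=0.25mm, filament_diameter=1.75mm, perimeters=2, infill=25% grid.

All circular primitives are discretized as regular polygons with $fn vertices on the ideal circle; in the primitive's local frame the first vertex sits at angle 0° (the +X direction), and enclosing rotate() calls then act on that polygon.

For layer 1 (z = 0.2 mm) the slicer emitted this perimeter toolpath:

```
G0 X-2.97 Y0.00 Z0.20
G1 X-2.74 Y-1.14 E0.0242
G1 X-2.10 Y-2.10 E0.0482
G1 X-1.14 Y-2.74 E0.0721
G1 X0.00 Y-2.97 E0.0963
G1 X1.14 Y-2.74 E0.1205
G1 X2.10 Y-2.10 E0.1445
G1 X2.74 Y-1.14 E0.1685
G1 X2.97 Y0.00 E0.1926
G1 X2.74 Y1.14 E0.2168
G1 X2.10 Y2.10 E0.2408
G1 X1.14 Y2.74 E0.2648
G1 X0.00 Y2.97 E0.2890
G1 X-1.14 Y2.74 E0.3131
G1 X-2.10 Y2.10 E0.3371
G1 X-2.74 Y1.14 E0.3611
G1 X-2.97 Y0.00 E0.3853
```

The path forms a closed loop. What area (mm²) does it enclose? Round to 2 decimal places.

26.98 mm²

Apply the shoelace formula to the sequence of (X, Y) vertices; enclosed area = 26.98 mm².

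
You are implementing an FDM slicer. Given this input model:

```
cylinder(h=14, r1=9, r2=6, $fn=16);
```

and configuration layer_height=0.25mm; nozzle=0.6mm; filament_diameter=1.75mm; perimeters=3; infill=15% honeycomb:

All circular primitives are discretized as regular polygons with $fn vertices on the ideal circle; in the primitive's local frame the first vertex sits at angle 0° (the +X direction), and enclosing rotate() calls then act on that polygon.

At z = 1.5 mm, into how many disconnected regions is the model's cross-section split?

At z = 1.5 mm: the cone contributes a regular 16-gon of circumradius 8.679 (interpolated between r1=9 and r2=6 at t=0.107). The result has 1 disconnected region.

1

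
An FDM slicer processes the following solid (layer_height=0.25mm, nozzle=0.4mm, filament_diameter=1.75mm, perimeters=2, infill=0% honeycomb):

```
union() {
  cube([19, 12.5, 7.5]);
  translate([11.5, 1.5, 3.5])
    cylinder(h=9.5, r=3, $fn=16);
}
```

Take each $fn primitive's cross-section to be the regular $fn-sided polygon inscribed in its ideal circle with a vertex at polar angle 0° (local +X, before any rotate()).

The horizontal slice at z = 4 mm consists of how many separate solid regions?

1

At z = 4 mm: the cube is present — its section is the full 19×12.5 rectangle; the cylinder at (11.5, 1.5): section is a regular 16-gon, circumradius r=3; Combining (union): the regions partially overlap (shared area 22.27 mm²), so overlapping operands fuse into one piece — 1 connected region. The result has 1 disconnected region.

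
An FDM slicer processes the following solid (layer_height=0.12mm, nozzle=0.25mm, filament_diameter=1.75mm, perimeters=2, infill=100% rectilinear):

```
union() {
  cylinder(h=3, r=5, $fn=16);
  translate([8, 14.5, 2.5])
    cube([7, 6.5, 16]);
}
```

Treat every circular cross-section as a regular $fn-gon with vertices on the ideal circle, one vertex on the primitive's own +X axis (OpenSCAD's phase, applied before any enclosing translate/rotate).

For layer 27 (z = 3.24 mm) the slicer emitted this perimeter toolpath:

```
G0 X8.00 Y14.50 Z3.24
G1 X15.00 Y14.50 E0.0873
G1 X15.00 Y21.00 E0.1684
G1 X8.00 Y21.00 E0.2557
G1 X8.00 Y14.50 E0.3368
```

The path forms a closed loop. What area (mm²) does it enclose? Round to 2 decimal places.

45.50 mm²

Apply the shoelace formula to the sequence of (X, Y) vertices; enclosed area = 45.50 mm².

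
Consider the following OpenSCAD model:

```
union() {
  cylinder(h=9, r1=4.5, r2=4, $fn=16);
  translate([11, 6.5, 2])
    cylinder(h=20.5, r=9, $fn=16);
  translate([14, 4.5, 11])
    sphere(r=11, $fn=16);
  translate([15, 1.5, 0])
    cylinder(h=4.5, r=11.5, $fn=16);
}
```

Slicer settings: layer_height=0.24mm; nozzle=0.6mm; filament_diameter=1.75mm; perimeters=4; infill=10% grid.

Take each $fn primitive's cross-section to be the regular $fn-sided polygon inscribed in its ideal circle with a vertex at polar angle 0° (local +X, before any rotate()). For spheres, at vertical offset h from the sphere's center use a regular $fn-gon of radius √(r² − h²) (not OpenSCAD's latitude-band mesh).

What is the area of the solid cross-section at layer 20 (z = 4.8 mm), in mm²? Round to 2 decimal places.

368.73 mm²

At z = 4.8 mm: the cone: at t=0.533 of its height the radius interpolates to r₁+(r₂−r₁)t = 4.233, giving a regular 16-gon of that circumradius (area = (16/2)·4.233²·sin(360°/16) = 54.86 mm²); the r=9 cylinder at (11, 6.5) contributes a regular 16-gon of circumradius 9 (area = (16/2)·9.000²·sin(360°/16) = 247.98 mm²); the r=11 sphere at (14, 4.5) contributes a regular 16-gon of circumradius √(11²−6.2²) = 9.086 (area = (16/2)·9.086²·sin(360°/16) = 252.75 mm²); the cylinder at (15, 1.5) does not reach this height (z outside [0, 4.5]); Merging all regions: the regions partially overlap — summed areas 555.60 mm² minus the doubly-counted overlap 186.87 mm² gives 368.73 mm² — area = 368.73 mm². Overall, the cross-section is a single solid region. Net area = 368.73 mm².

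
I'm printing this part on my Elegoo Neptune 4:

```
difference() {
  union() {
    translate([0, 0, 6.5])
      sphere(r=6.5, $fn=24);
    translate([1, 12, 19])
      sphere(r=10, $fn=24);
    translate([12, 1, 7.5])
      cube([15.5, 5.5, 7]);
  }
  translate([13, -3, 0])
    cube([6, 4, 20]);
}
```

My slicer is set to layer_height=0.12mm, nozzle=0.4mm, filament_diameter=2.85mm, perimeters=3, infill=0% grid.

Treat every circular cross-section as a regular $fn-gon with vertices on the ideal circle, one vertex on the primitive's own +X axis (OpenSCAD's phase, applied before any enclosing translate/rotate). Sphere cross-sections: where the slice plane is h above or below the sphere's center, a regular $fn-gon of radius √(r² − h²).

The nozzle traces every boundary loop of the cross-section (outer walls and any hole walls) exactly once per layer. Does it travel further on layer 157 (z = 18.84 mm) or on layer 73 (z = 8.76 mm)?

layer 73 (z = 8.76 mm)

Layer 157 (z = 18.84): the sphere does not reach this height (|z−center|=12.340 > r=6.5); the sphere at (1, 12): section is a regular 24-gon, circumradius = √(r²−h²) = √(10²−0.16²) = 9.999 (perimeter = 2·24·9.999·sin(180°/24) = 62.64 mm); the cube at (12, 1) is not intersected at this z (z outside [7.5, 14.5]); Taking the union: only the r=10 sphere at (1, 12) is present, so the union is just that shape — boundary = 62.64 mm; the cube at (13, -3) (footprint 6×4) is included at this height (perimeter 20.00 mm); Taking the first minus the rest: starting from that combined region, the 6×4 cube at (13, -3) misses the remaining region (no effect) — boundary = 62.64 mm. So its perimeter = 62.64 mm. Layer 73 (z = 8.76): the r=6.5 sphere slices to a regular 24-gon of circumradius 6.094 (√(r²−h²) with h=2.26 from center) (perimeter = 2·24·6.094·sin(180°/24) = 38.18 mm); the sphere at (1, 12) is absent (|z−center|=10.240 > r=10); the cube at (12, 1) is present — its section is the full 15.5×5.5 rectangle (perimeter 42.00 mm); Merging all regions: the 2 present regions are separate (no shared area or edge), so areas and boundary lengths simply add and each stays a separate island — boundary = 80.18 mm; the cube at (13, -3) (footprint 6×4) is included at this height (perimeter 20.00 mm); Subtracting the remaining from the first: starting from that combined region, the 6×4 cube at (13, -3) misses the remaining region (no effect) — boundary = 80.18 mm. So its perimeter = 80.18 mm. Layer 73 is larger (80.18 vs 62.64 mm).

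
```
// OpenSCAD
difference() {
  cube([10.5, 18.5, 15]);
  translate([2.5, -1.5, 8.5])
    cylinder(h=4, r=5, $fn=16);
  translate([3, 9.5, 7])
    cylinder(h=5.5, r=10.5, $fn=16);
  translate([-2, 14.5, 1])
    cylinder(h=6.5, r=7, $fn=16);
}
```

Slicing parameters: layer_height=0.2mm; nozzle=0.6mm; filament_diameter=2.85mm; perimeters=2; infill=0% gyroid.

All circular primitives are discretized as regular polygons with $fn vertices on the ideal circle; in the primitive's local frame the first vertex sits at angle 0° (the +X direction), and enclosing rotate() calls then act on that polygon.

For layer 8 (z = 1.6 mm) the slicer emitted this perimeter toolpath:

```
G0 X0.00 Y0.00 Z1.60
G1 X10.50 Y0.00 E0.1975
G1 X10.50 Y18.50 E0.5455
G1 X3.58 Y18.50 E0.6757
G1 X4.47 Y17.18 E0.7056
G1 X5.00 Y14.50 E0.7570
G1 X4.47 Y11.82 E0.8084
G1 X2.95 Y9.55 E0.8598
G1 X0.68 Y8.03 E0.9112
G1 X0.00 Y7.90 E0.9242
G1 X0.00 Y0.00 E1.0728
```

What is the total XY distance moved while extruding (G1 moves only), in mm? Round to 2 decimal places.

57.03 mm

Sum the Euclidean lengths of each G1 segment: total = 57.03 mm.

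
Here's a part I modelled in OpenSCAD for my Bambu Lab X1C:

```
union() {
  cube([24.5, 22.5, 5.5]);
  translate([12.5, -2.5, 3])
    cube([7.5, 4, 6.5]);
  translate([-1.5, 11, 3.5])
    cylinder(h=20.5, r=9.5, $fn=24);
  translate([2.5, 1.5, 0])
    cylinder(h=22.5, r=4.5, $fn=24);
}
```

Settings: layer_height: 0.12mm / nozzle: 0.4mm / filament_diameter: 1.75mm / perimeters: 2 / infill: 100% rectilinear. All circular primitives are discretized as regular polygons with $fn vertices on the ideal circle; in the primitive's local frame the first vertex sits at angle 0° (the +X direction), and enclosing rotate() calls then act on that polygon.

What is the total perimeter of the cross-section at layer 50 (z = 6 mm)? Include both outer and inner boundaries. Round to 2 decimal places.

At z = 6 mm: the cube is not intersected at this z (z outside [0, 5.5]); the 7.5×4 cube at (12.5, -2.5) contributes its full rectangle (perimeter 23.00 mm); the cylinder at (-1.5, 11): section is a regular 24-gon, circumradius r=9.5 (perimeter = 2·24·9.500·sin(180°/24) = 59.52 mm); the r=4.5 cylinder at (2.5, 1.5) gives a regular 24-gon of circumradius 4.5 (constant along its height) (perimeter = 2·24·4.500·sin(180°/24) = 28.19 mm); Taking the union: the regions partially overlap (shared area 20.99 mm²), so the edge portions inside another operand are dropped and the merged outline is re-measured after clipping — boundary = 91.80 mm. Overall, the cross-section has 2 separate islands. Total boundary length (outer) = 91.80 mm.

91.80 mm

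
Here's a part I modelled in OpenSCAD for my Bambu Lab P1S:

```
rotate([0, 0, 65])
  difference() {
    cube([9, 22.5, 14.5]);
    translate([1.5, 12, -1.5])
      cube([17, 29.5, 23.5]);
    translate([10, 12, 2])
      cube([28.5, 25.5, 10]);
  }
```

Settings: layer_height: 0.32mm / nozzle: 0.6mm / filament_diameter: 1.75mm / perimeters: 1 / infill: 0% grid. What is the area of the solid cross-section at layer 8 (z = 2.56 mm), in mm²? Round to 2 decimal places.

At z = 2.56 mm: the cube (footprint 9×22.5) is included at this height (area 202.50 mm²); the cube at (1.5, 12) is present — its section is the full 17×29.5 rectangle (area 501.50 mm²); the cube at (10, 12) (footprint 28.5×25.5) is included at this height (area 726.75 mm²); After the difference (first − rest): starting from the 9×22.5 cube (202.50 mm²), the 17×29.5 cube at (1.5, 12) partially overlaps it — only the 78.75 mm² overlap (of its 501.50 mm²) is removed, clipping the outline; the 28.5×25.5 cube at (10, 12) misses the remaining region (no effect) — area = 123.75 mm²; (rotated 65° about Z; rotation is an isometry so areas/perimeters/island counts are preserved). Overall, the cross-section is a single solid region. Net area = 123.75 mm².

123.75 mm²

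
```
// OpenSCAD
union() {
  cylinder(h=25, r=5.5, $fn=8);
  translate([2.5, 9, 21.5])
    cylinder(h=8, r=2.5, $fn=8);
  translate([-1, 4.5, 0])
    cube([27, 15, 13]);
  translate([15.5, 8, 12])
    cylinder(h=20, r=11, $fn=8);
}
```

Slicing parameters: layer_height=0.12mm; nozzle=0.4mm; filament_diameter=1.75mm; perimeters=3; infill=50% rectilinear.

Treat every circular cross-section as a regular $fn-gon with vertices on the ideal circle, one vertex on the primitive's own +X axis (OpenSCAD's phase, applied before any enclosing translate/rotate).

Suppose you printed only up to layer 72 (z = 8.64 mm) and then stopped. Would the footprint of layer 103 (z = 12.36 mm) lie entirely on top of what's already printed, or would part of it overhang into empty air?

Compare the two slices. At z = 8.64: the r=5.5 cylinder gives a regular 8-gon of circumradius 5.5 (constant along its height) (area = (8/2)·5.500²·sin(360°/8) = 85.56 mm²); the cylinder at (2.5, 9) is not intersected at this z (z outside [21.5, 29.5]); the cube at (-1, 4.5) is present — its section is the full 27×15 rectangle (area 405.00 mm²); the cylinder at (15.5, 8) is absent (z outside [12, 32]); Taking the union: the regions partially overlap — summed areas 490.56 mm² minus the doubly-counted overlap 2.00 mm² gives 488.56 mm² — area = 488.56 mm². At z = 12.36: the r=5.5 cylinder contributes a regular 8-gon of circumradius 5.5 (area = (8/2)·5.500²·sin(360°/8) = 85.56 mm²); the cylinder at (2.5, 9) does not reach this height (z outside [21.5, 29.5]); the cube at (-1, 4.5) is present — its section is the full 27×15 rectangle (area 405.00 mm²); the r=11 cylinder at (15.5, 8) contributes a regular 8-gon of circumradius 11 (area = (8/2)·11.000²·sin(360°/8) = 342.24 mm²); Taking the union: the regions partially overlap — summed areas 832.80 mm² minus the doubly-counted overlap 244.44 mm² gives 588.36 mm² — area = 588.36 mm². Checking containment: at z = 12.36 the cross-section extends beyond the z = 8.64 cross-section by about 99.80 mm².

part overhangs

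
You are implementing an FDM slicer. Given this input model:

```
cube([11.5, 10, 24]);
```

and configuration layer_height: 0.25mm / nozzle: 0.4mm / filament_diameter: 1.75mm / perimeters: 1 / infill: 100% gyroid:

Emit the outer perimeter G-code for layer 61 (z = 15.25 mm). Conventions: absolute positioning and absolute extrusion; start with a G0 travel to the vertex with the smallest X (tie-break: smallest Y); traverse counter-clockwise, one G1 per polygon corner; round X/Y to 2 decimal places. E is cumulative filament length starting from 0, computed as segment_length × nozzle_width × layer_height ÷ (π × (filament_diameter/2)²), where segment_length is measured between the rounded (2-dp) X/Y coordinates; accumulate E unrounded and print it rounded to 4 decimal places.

G0 X0.00 Y0.00 Z15.25
G1 X11.50 Y0.00 E0.4781
G1 X11.50 Y10.00 E0.8939
G1 X0.00 Y10.00 E1.3720
G1 X0.00 Y0.00 E1.7877

At z = 15.25 mm: the 11.5×10 cube contributes its full rectangle. The outline is a single polygon with 4 vertices. Extrusion per mm of travel: 0.4 × 0.25 / (π × 0.875²) = 0.041575. Accumulating E over each segment gives final E = 1.7877.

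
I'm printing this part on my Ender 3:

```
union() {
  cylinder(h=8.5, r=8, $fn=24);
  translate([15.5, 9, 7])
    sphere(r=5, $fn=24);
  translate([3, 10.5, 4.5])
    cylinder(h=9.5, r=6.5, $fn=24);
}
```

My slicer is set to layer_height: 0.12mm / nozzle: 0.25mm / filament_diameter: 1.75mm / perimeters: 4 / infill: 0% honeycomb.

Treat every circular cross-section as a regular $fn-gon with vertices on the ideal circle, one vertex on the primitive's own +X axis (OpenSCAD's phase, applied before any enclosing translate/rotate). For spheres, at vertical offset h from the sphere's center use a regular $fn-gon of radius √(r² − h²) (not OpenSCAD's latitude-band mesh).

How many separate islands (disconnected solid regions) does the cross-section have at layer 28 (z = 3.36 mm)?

At z = 3.36 mm: the cylinder: section is a regular 24-gon, circumradius r=8; the r=5 sphere at (15.5, 9) contributes a regular 24-gon of circumradius √(5²−3.64²) = 3.428; the cylinder at (3, 10.5) is absent (z outside [4.5, 14]); Merging all regions: the 2 present regions are separate (no shared area or edge), so areas and boundary lengths simply add and each stays a separate island — 2 connected regions. Overall, the cross-section has 2 separate islands. Island count = 2.

2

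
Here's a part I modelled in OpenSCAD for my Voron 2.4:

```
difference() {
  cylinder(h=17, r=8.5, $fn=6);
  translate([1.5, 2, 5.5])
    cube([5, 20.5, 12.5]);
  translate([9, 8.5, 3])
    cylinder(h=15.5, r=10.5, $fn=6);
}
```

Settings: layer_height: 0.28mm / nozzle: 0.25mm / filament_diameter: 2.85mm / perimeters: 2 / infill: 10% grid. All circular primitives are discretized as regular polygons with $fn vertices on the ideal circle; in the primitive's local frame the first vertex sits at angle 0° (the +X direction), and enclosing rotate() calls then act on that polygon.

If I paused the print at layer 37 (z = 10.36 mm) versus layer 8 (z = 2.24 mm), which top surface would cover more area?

Layer 37 (z = 10.36): the r=8.5 cylinder contributes a regular 6-gon of circumradius 8.5 (area = (6/2)·8.500²·sin(360°/6) = 187.71 mm²); the cube at (1.5, 2) is present — its section is the full 5×20.5 rectangle (area 102.50 mm²); the r=10.5 cylinder at (9, 8.5) gives a regular 6-gon of circumradius 10.5 (constant along its height) (area = (6/2)·10.500²·sin(360°/6) = 286.44 mm²); Taking the first minus the rest: starting from the r=8.5 cylinder (187.71 mm²), the 5×20.5 cube at (1.5, 2) partially overlaps it — only the 22.42 mm² overlap (of its 102.50 mm²) is removed, clipping the outline; the r=10.5 cylinder at (9, 8.5) partially overlaps it — only the 18.37 mm² overlap (of its 286.44 mm²) is removed, clipping the outline — area = 146.92 mm². So its area = 146.92 mm². Layer 8 (z = 2.24): the r=8.5 cylinder gives a regular 6-gon of circumradius 8.5 (constant along its height) (area = (6/2)·8.500²·sin(360°/6) = 187.71 mm²); the cube at (1.5, 2) is not intersected at this z (z outside [5.5, 18]); the cylinder at (9, 8.5) is not intersected at this z (z outside [3, 18.5]); Subtracting the remaining from the first: none of the subtracted shapes is present at this height, so the r=8.5 cylinder is unchanged — area = 187.71 mm². So its area = 187.71 mm². Layer 8 is larger (187.71 vs 146.92 mm²).

layer 8 (z = 2.24 mm)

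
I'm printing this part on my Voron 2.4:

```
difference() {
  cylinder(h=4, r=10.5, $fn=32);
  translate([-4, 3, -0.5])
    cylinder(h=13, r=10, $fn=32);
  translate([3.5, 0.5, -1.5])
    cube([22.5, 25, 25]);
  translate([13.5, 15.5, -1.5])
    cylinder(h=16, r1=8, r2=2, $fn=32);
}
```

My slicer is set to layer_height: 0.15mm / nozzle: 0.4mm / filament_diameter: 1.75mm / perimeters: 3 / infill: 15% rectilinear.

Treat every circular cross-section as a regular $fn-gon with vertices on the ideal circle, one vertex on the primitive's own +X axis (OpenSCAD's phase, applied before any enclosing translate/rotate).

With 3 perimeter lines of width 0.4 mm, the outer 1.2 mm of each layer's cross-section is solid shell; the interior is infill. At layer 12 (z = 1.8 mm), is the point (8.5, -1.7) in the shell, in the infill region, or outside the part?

At z = 1.8 mm: the cylinder: section is a regular 32-gon, circumradius r=10.5; the cylinder at (-4, 3): section is a regular 32-gon, circumradius r=10; the cube at (3.5, 0.5) is present — its section is the full 22.5×25 rectangle; the cone at (13.5, 15.5): at t=0.206 of its height the radius interpolates to r₁+(r₂−r₁)t = 6.763, giving a regular 32-gon of that circumradius; After the difference (first − rest): starting from the r=10.5 cylinder, the r=10 cylinder at (-4, 3) partially overlaps it — only the 226.47 mm² overlap (of its 312.14 mm²) is removed, clipping the outline; the 22.5×25 cube at (3.5, 0.5) partially overlaps it — only the 29.61 mm² overlap (of its 562.50 mm²) is removed, clipping the outline; the cone at (13.5, 15.5) misses the remaining region (no effect) — 2 connected regions. Overall, the cross-section has 2 separate islands. The nearest boundary edge runs (10.30, -2.05)→(9.70, -4.02); distance from the point to it = 1.82 mm. (Shell/infill is judged within the island containing the point — the largest one.) The point is inside the cross-section and 1.82 mm from the nearest boundary — more than the 1.2 mm shell width (3 × 0.4), so it's in the infill interior.

infill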